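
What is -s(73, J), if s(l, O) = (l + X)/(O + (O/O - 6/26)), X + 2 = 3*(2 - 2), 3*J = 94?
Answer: -2769/1252 ≈ -2.2117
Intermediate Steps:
J = 94/3 (J = (⅓)*94 = 94/3 ≈ 31.333)
X = -2 (X = -2 + 3*(2 - 2) = -2 + 3*0 = -2 + 0 = -2)
s(l, O) = (-2 + l)/(10/13 + O) (s(l, O) = (l - 2)/(O + (O/O - 6/26)) = (-2 + l)/(O + (1 - 6*1/26)) = (-2 + l)/(O + (1 - 3/13)) = (-2 + l)/(O + 10/13) = (-2 + l)/(10/13 + O))
-s(73, J) = -13*(-2 + 73)/(10 + 13*(94/3)) = -13*71/(10 + 1222/3) = -13*71/1252/3 = -13*3*71/1252 = -1*2769/1252 = -2769/1252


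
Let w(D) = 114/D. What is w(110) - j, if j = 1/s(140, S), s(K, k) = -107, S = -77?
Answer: 6154/5885 ≈ 1.0457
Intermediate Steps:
j = -1/107 (j = 1/(-107) = -1/107 ≈ -0.0093458)
w(110) - j = 114/110 - 1*(-1/107) = 114*(1/110) + 1/107 = 57/55 + 1/107 = 6154/5885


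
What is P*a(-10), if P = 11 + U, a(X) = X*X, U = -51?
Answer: -4000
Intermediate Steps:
a(X) = X²
P = -40 (P = 11 - 51 = -40)
P*a(-10) = -40*(-10)² = -40*100 = -4000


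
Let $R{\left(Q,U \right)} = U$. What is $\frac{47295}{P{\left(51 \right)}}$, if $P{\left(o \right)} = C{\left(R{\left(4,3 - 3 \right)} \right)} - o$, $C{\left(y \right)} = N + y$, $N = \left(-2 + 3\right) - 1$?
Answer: $- \frac{15765}{17} \approx -927.35$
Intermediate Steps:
$N = 0$ ($N = 1 - 1 = 0$)
$C{\left(y \right)} = y$ ($C{\left(y \right)} = 0 + y = y$)
$P{\left(o \right)} = - o$ ($P{\left(o \right)} = \left(3 - 3\right) - o = 0 - o = - o$)
$\frac{47295}{P{\left(51 \right)}} = \frac{47295}{\left(-1\right) 51} = \frac{47295}{-51} = 47295 \left(- \frac{1}{51}\right) = - \frac{15765}{17}$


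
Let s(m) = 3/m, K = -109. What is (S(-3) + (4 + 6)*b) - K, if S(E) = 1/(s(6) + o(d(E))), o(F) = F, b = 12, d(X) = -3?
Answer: 1143/5 ≈ 228.60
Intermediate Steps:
S(E) = -⅖ (S(E) = 1/(3/6 - 3) = 1/(3*(⅙) - 3) = 1/(½ - 3) = 1/(-5/2) = -⅖)
(S(-3) + (4 + 6)*b) - K = (-⅖ + (4 + 6)*12) - 1*(-109) = (-⅖ + 10*12) + 109 = (-⅖ + 120) + 109 = 598/5 + 109 = 1143/5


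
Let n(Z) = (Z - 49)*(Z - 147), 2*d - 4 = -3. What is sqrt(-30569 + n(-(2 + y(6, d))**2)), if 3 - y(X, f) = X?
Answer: I*sqrt(23169) ≈ 152.21*I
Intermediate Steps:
d = 1/2 (d = 2 + (1/2)*(-3) = 2 - 3/2 = 1/2 ≈ 0.50000)
y(X, f) = 3 - X
n(Z) = (-147 + Z)*(-49 + Z) (n(Z) = (-49 + Z)*(-147 + Z) = (-147 + Z)*(-49 + Z))
sqrt(-30569 + n(-(2 + y(6, d))**2)) = sqrt(-30569 + (7203 + (-(2 + (3 - 1*6))**2)**2 - (-196)*(2 + (3 - 1*6))**2)) = sqrt(-30569 + (7203 + (-(2 + (3 - 6))**2)**2 - (-196)*(2 + (3 - 6))**2)) = sqrt(-30569 + (7203 + (-(2 - 3)**2)**2 - (-196)*(2 - 3)**2)) = sqrt(-30569 + (7203 + (-1*(-1)**2)**2 - (-196)*(-1)**2)) = sqrt(-30569 + (7203 + (-1*1)**2 - (-196))) = sqrt(-30569 + (7203 + (-1)**2 - 196*(-1))) = sqrt(-30569 + (7203 + 1 + 196)) = sqrt(-30569 + 7400) = sqrt(-23169) = I*sqrt(23169)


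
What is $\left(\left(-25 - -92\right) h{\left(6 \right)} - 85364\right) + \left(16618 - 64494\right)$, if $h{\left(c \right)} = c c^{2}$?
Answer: $-118768$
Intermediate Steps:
$h{\left(c \right)} = c^{3}$
$\left(\left(-25 - -92\right) h{\left(6 \right)} - 85364\right) + \left(16618 - 64494\right) = \left(\left(-25 - -92\right) 6^{3} - 85364\right) + \left(16618 - 64494\right) = \left(\left(-25 + 92\right) 216 - 85364\right) + \left(16618 - 64494\right) = \left(67 \cdot 216 - 85364\right) - 47876 = \left(14472 - 85364\right) - 47876 = -70892 - 47876 = -118768$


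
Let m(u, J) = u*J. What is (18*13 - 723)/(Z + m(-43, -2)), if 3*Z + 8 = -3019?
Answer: 489/923 ≈ 0.52979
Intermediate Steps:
Z = -1009 (Z = -8/3 + (1/3)*(-3019) = -8/3 - 3019/3 = -1009)
m(u, J) = J*u
(18*13 - 723)/(Z + m(-43, -2)) = (18*13 - 723)/(-1009 - 2*(-43)) = (234 - 723)/(-1009 + 86) = -489/(-923) = -489*(-1/923) = 489/923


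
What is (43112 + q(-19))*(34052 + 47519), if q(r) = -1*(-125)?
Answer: 3526885327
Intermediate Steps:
q(r) = 125
(43112 + q(-19))*(34052 + 47519) = (43112 + 125)*(34052 + 47519) = 43237*81571 = 3526885327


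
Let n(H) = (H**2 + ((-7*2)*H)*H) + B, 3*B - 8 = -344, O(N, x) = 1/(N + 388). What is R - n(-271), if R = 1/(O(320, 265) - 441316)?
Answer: 298342969266607/312451727 ≈ 9.5485e+5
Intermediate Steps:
O(N, x) = 1/(388 + N)
B = -112 (B = 8/3 + (1/3)*(-344) = 8/3 - 344/3 = -112)
R = -708/312451727 (R = 1/(1/(388 + 320) - 441316) = 1/(1/708 - 441316) = 1/(-312451727/708) = -708/312451727 ≈ -2.2660e-6)
n(H) = -112 - 13*H**2 (n(H) = (H**2 + ((-7*2)*H)*H) - 112 = (H**2 + (-14*H)*H) - 112 = (H**2 - 14*H**2) - 112 = -13*H**2 - 112 = -112 - 13*H**2)
R - n(-271) = -708/312451727 - (-112 - 13*(-271)**2) = -708/312451727 - (-112 - 13*73441) = -708/312451727 - (-112 - 954733) = -708/312451727 - 1*(-954845) = -708/312451727 + 954845 = 298342969266607/312451727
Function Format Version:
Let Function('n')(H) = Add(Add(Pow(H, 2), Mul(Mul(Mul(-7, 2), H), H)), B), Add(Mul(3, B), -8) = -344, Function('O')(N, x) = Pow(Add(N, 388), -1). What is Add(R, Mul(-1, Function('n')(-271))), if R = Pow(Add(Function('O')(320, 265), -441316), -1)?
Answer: Rational(298342969266607, 312451727) ≈ 9.5485e+5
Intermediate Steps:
Function('O')(N, x) = Pow(Add(388, N), -1)
B = -112 (B = Add(Rational(8, 3), Mul(Rational(1, 3), -344)) = Add(Rational(8, 3), Rational(-344, 3)) = -112)
R = Rational(-708, 312451727) (R = Pow(Add(Pow(Add(388, 320), -1), -441316), -1) = Pow(Add(Pow(708, -1), -441316), -1) = Pow(Add(Rational(1, 708), -441316), -1) = Pow(Rational(-312451727, 708), -1) = Rational(-708, 312451727) ≈ -2.2660e-6)
Function('n')(H) = Add(-112, Mul(-13, Pow(H, 2))) (Function('n')(H) = Add(Add(Pow(H, 2), Mul(Mul(Mul(-7, 2), H), H)), -112) = Add(Add(Pow(H, 2), Mul(Mul(-14, H), H)), -112) = Add(Add(Pow(H, 2), Mul(-14, Pow(H, 2))), -112) = Add(Mul(-13, Pow(H, 2)), -112) = Add(-112, Mul(-13, Pow(H, 2))))
Add(R, Mul(-1, Function('n')(-271))) = Add(Rational(-708, 312451727), Mul(-1, Add(-112, Mul(-13, Pow(-271, 2))))) = Add(Rational(-708, 312451727), Mul(-1, Add(-112, Mul(-13, 73441)))) = Add(Rational(-708, 312451727), Mul(-1, Add(-112, -954733))) = Add(Rational(-708, 312451727), Mul(-1, -954845)) = Add(Rational(-708, 312451727), 954845) = Rational(298342969266607, 312451727)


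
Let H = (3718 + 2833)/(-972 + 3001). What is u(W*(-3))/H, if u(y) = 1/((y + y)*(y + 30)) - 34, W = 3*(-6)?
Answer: -625838963/59430672 ≈ -10.531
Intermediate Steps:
W = -18
H = 6551/2029 ≈ 3.2287
u(y) = -34 + 1/(2*y*(30 + y)) (u(y) = 1/((2*y)*(30 + y)) - 34 = 1/(2*y*(30 + y)) - 34 = -34 + 1/(2*y*(30 + y)))
u(W*(-3))/H = ((1 - (-36720)*(-3) - 68*(-18*(-3))²)/(2*((-18*(-3)))*(30 - 18*(-3))))/(6551/2029) = ((½)*(1 - 2040*54 - 68*54²)/(54*(30 + 54)))*(2029/6551) = ((½)*(1/54)*(1 - 110160 - 68*2916)/84)*(2029/6551) = ((½)*(1/54)*(1/84)*(1 - 110160 - 198288))*(2029/6551) = ((½)*(1/54)*(1/84)*(-308447))*(2029/6551) = -308447/9072*2029/6551 = -625838963/59430672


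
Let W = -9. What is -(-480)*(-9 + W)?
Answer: -8640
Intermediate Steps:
-(-480)*(-9 + W) = -(-480)*(-9 - 9) = -(-480)*(-18) = -120*72 = -8640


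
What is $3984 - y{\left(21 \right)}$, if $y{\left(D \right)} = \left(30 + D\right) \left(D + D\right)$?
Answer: $1842$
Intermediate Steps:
$y{\left(D \right)} = 2 D \left(30 + D\right)$ ($y{\left(D \right)} = \left(30 + D\right) 2 D = 2 D \left(30 + D\right)$)
$3984 - y{\left(21 \right)} = 3984 - 2 \cdot 21 \left(30 + 21\right) = 3984 - 2 \cdot 21 \cdot 51 = 3984 - 2142 = 1842$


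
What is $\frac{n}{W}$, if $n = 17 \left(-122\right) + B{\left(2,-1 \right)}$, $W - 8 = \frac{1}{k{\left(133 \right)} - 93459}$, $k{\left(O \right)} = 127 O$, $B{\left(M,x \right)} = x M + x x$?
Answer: $- \frac{158878600}{612543} \approx -259.38$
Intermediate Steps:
$B{\left(M,x \right)} = x^{2} + M x$ ($B{\left(M,x \right)} = M x + x^{2} = x^{2} + M x$)
$W = \frac{612543}{76568}$ ($W = 8 + \frac{1}{127 \cdot 133 - 93459} = 8 + \frac{1}{16891 - 93459} = 8 + \frac{1}{-76568} = 8 - \frac{1}{76568} = \frac{612543}{76568} \approx 8.0$)
$n = -2075$ ($n = 17 \left(-122\right) - \left(2 - 1\right) = -2074 - 1 = -2075$)
$\frac{n}{W} = - \frac{2075}{\frac{612543}{76568}} = \left(-2075\right) \frac{76568}{612543} = - \frac{158878600}{612543}$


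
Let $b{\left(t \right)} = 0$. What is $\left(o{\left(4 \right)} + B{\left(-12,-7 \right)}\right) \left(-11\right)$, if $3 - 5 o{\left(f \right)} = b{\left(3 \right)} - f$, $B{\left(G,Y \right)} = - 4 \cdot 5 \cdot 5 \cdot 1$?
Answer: $\frac{5423}{5} \approx 1084.6$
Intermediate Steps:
$B{\left(G,Y \right)} = -100$ ($B{\left(G,Y \right)} = - 4 \cdot 25 \cdot 1 = \left(-4\right) 25 = -100$)
$o{\left(f \right)} = \frac{3}{5} + \frac{f}{5}$ ($o{\left(f \right)} = \frac{3}{5} - \frac{0 - f}{5} = \frac{3}{5} - \frac{\left(-1\right) f}{5} = \frac{3}{5} + \frac{f}{5}$)
$\left(o{\left(4 \right)} + B{\left(-12,-7 \right)}\right) \left(-11\right) = \left(\left(\frac{3}{5} + \frac{1}{5} \cdot 4\right) - 100\right) \left(-11\right) = \left(\left(\frac{3}{5} + \frac{4}{5}\right) - 100\right) \left(-11\right) = \left(\frac{7}{5} - 100\right) \left(-11\right) = \left(- \frac{493}{5}\right) \left(-11\right) = \frac{5423}{5}$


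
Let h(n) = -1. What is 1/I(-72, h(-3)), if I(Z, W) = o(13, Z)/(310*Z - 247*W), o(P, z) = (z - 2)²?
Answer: -22073/5476 ≈ -4.0309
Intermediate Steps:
o(P, z) = (-2 + z)²
I(Z, W) = (-2 + Z)²/(-247*W + 310*Z) (I(Z, W) = (-2 + Z)²/(310*Z - 247*W) = (-2 + Z)²/(-247*W + 310*Z))
1/I(-72, h(-3)) = 1/(-(-2 - 72)²/(-310*(-72) + 247*(-1))) = 1/(-1*(-74)²/(22320 - 247)) = 1/(-1*5476/22073) = 1/(-1*5476*1/22073) = 1/(-5476/22073) = -22073/5476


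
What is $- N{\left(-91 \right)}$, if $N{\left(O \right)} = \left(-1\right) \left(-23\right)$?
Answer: $-23$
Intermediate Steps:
$N{\left(O \right)} = 23$
$- N{\left(-91 \right)} = \left(-1\right) 23 = -23$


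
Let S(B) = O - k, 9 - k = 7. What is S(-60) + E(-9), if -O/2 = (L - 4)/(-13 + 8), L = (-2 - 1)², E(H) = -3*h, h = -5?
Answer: 15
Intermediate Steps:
k = 2 (k = 9 - 1*7 = 9 - 7 = 2)
E(H) = 15 (E(H) = -3*(-5) = 15)
L = 9 (L = (-3)² = 9)
O = 2 (O = -2*(9 - 4)/(-13 + 8) = -10/(-5) = -10*(-1)/5 = -2*(-1) = 2)
S(B) = 0 (S(B) = 2 - 1*2 = 2 - 2 = 0)
S(-60) + E(-9) = 0 + 15 = 15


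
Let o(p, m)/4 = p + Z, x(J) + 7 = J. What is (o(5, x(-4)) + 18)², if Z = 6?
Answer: 3844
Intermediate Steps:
x(J) = -7 + J
o(p, m) = 24 + 4*p (o(p, m) = 4*(p + 6) = 4*(6 + p) = 24 + 4*p)
(o(5, x(-4)) + 18)² = ((24 + 4*5) + 18)² = ((24 + 20) + 18)² = (44 + 18)² = 62² = 3844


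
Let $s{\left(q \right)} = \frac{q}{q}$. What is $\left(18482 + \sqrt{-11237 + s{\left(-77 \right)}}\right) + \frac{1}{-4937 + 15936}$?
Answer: $\frac{203283519}{10999} + 106 i \approx 18482.0 + 106.0 i$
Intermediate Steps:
$s{\left(q \right)} = 1$
$\left(18482 + \sqrt{-11237 + s{\left(-77 \right)}}\right) + \frac{1}{-4937 + 15936} = \left(18482 + \sqrt{-11237 + 1}\right) + \frac{1}{-4937 + 15936} = \left(18482 + \sqrt{-11236}\right) + \frac{1}{10999} = \left(18482 + 106 i\right) + \frac{1}{10999} = \frac{203283519}{10999} + 106 i$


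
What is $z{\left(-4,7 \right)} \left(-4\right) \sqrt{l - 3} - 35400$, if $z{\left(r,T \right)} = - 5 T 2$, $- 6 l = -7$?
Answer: $-35400 + \frac{140 i \sqrt{66}}{3} \approx -35400.0 + 379.12 i$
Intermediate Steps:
$l = \frac{7}{6}$ ($l = \left(- \frac{1}{6}\right) \left(-7\right) = \frac{7}{6} \approx 1.1667$)
$z{\left(r,T \right)} = - 10 T$
$z{\left(-4,7 \right)} \left(-4\right) \sqrt{l - 3} - 35400 = \left(-10\right) 7 \left(-4\right) \sqrt{\frac{7}{6} - 3} - 35400 = \left(-70\right) \left(-4\right) \sqrt{- \frac{11}{6}} - 35400 = 280 \frac{i \sqrt{66}}{6} - 35400 = \frac{140 i \sqrt{66}}{3} - 35400 = -35400 + \frac{140 i \sqrt{66}}{3}$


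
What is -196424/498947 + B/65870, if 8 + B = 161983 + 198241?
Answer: 83395121836/16432819445 ≈ 5.0749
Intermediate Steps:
B = 360216 (B = -8 + (161983 + 198241) = -8 + 360224 = 360216)
-196424/498947 + B/65870 = -196424/498947 + 360216/65870 = -196424*1/498947 + 360216*(1/65870) = -196424/498947 + 180108/32935 = 83395121836/16432819445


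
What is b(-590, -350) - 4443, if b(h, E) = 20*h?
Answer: -16243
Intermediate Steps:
b(-590, -350) - 4443 = 20*(-590) - 4443 = -11800 - 4443 = -16243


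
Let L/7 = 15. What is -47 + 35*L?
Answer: 3628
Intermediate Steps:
L = 105 (L = 7*15 = 105)
-47 + 35*L = -47 + 35*105 = -47 + 3675 = 3628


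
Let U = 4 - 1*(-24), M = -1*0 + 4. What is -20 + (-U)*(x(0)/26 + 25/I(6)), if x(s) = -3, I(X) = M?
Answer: -2493/13 ≈ -191.77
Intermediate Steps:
M = 4 (M = 0 + 4 = 4)
I(X) = 4
U = 28 (U = 4 + 24 = 28)
-20 + (-U)*(x(0)/26 + 25/I(6)) = -20 + (-1*28)*(-3/26 + 25/4) = -20 - 28*(-3*1/26 + 25*(1/4)) = -20 - 28*(-3/26 + 25/4) = -20 - 28*319/52 = -20 - 2233/13 = -2493/13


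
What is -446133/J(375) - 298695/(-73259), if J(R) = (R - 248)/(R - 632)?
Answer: 8399635098144/9303893 ≈ 9.0281e+5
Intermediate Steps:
J(R) = (-248 + R)/(-632 + R)
-446133/J(375) - 298695/(-73259) = -446133*(-632 + 375)/(-248 + 375) - 298695/(-73259) = -446133/(127/(-257)) - 298695*(-1/73259) = -446133/((-1/257*127)) + 298695/73259 = -446133/(-127/257) + 298695/73259 = -446133*(-257/127) + 298695/73259 = 114656181/127 + 298695/73259 = 8399635098144/9303893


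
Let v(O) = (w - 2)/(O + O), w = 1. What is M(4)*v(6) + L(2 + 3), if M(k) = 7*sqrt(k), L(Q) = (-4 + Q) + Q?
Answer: 29/6 ≈ 4.8333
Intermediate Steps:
v(O) = -1/(2*O) (v(O) = (1 - 2)/(O + O) = -1/(2*O))
L(Q) = -4 + 2*Q
M(4)*v(6) + L(2 + 3) = (7*sqrt(4))*(-1/2/6) + (-4 + 2*(2 + 3)) = (7*2)*(-1/2*1/6) + (-4 + 2*5) = 14*(-1/12) + (-4 + 10) = -7/6 + 6 = 29/6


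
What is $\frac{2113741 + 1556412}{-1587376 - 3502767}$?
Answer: $- \frac{3670153}{5090143} \approx -0.72103$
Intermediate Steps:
$\frac{2113741 + 1556412}{-1587376 - 3502767} = \frac{3670153}{-5090143} = 3670153 \left(- \frac{1}{5090143}\right) = - \frac{3670153}{5090143}$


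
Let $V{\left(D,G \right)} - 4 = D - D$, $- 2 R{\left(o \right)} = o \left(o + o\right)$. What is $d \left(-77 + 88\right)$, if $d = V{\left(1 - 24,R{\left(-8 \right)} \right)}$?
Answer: $44$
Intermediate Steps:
$R{\left(o \right)} = - o^{2}$ ($R{\left(o \right)} = - \frac{o \left(o + o\right)}{2} = - \frac{o 2 o}{2} = - \frac{2 o^{2}}{2} = - o^{2}$)
$V{\left(D,G \right)} = 4$ ($V{\left(D,G \right)} = 4 + \left(D - D\right) = 4 + 0 = 4$)
$d = 4$
$d \left(-77 + 88\right) = 4 \left(-77 + 88\right) = 4 \cdot 11 = 44$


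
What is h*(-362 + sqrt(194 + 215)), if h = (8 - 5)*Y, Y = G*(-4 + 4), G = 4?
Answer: 0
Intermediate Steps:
Y = 0 (Y = 4*(-4 + 4) = 4*0 = 0)
h = 0 (h = (8 - 5)*0 = 3*0 = 0)
h*(-362 + sqrt(194 + 215)) = 0*(-362 + sqrt(194 + 215)) = 0*(-362 + sqrt(409)) = 0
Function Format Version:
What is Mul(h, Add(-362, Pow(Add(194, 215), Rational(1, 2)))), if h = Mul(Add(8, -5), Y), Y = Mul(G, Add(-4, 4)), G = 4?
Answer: 0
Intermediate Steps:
Y = 0 (Y = Mul(4, Add(-4, 4)) = Mul(4, 0) = 0)
h = 0 (h = Mul(Add(8, -5), 0) = Mul(3, 0) = 0)
Mul(h, Add(-362, Pow(Add(194, 215), Rational(1, 2)))) = Mul(0, Add(-362, Pow(Add(194, 215), Rational(1, 2)))) = Mul(0, Add(-362, Pow(409, Rational(1, 2)))) = 0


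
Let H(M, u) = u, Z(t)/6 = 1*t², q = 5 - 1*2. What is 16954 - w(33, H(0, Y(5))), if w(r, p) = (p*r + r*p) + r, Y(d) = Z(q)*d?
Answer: -899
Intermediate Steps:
q = 3 (q = 5 - 2 = 3)
Z(t) = 6*t² (Z(t) = 6*(1*t²) = 6*t²)
Y(d) = 54*d (Y(d) = (6*3²)*d = (6*9)*d = 54*d)
w(r, p) = r + 2*p*r (w(r, p) = (p*r + p*r) + r = 2*p*r + r = r + 2*p*r)
16954 - w(33, H(0, Y(5))) = 16954 - 33*(1 + 2*(54*5)) = 16954 - 33*(1 + 2*270) = 16954 - 33*(1 + 540) = 16954 - 33*541 = 16954 - 1*17853 = 16954 - 17853 = -899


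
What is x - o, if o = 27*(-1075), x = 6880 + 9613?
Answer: 45518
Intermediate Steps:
x = 16493
o = -29025
x - o = 16493 - 1*(-29025) = 16493 + 29025 = 45518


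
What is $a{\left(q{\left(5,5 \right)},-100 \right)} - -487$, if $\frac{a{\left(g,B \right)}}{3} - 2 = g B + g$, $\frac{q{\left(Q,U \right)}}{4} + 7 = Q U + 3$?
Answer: $-24455$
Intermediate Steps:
$q{\left(Q,U \right)} = -16 + 4 Q U$ ($q{\left(Q,U \right)} = -28 + 4 \left(Q U + 3\right) = -28 + 4 \left(3 + Q U\right) = -28 + \left(12 + 4 Q U\right) = -16 + 4 Q U$)
$a{\left(g,B \right)} = 6 + 3 g + 3 B g$ ($a{\left(g,B \right)} = 6 + 3 \left(g B + g\right) = 6 + 3 \left(B g + g\right) = 6 + 3 \left(g + B g\right) = 6 + \left(3 g + 3 B g\right) = 6 + 3 g + 3 B g$)
$a{\left(q{\left(5,5 \right)},-100 \right)} - -487 = \left(6 + 3 \left(-16 + 4 \cdot 5 \cdot 5\right) + 3 \left(-100\right) \left(-16 + 4 \cdot 5 \cdot 5\right)\right) - -487 = \left(6 + 3 \left(-16 + 100\right) + 3 \left(-100\right) \left(-16 + 100\right)\right) + 487 = \left(6 + 3 \cdot 84 + 3 \left(-100\right) 84\right) + 487 = \left(6 + 252 - 25200\right) + 487 = -24942 + 487 = -24455$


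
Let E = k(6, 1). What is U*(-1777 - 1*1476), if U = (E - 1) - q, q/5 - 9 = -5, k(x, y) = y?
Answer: 65060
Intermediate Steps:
E = 1
q = 20 (q = 45 + 5*(-5) = 45 - 25 = 20)
U = -20 (U = (1 - 1) - 1*20 = 0 - 20 = -20)
U*(-1777 - 1*1476) = -20*(-1777 - 1*1476) = -20*(-1777 - 1476) = -20*(-3253) = 65060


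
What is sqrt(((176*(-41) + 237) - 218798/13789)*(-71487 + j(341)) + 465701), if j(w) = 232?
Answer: 2*sqrt(23714064099166469)/13789 ≈ 22336.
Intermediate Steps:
sqrt(((176*(-41) + 237) - 218798/13789)*(-71487 + j(341)) + 465701) = sqrt(((176*(-41) + 237) - 218798/13789)*(-71487 + 232) + 465701) = sqrt(((-7216 + 237) - 218798*1/13789)*(-71255) + 465701) = sqrt((-6979 - 218798/13789)*(-71255) + 465701) = sqrt(-96452229/13789*(-71255) + 465701) = sqrt(6872703577395/13789 + 465701) = sqrt(6879125128484/13789) = 2*sqrt(23714064099166469)/13789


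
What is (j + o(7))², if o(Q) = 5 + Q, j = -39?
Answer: 729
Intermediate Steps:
(j + o(7))² = (-39 + (5 + 7))² = (-39 + 12)² = (-27)² = 729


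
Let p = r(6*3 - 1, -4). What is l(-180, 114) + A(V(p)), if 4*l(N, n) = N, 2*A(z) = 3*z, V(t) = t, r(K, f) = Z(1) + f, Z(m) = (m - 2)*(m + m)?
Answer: -54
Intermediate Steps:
Z(m) = 2*m*(-2 + m) (Z(m) = (-2 + m)*(2*m) = 2*m*(-2 + m))
r(K, f) = -2 + f (r(K, f) = 2*1*(-2 + 1) + f = 2*1*(-1) + f = -2 + f)
p = -6 (p = -2 - 4 = -6)
A(z) = 3*z/2 (A(z) = (3*z)/2 = 3*z/2)
l(N, n) = N/4
l(-180, 114) + A(V(p)) = (¼)*(-180) + (3/2)*(-6) = -45 - 9 = -54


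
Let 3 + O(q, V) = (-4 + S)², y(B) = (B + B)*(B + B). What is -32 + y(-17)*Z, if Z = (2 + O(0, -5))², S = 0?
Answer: 260068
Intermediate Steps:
y(B) = 4*B² (y(B) = (2*B)*(2*B) = 4*B²)
O(q, V) = 13 (O(q, V) = -3 + (-4 + 0)² = -3 + (-4)² = -3 + 16 = 13)
Z = 225 (Z = (2 + 13)² = 15² = 225)
-32 + y(-17)*Z = -32 + (4*(-17)²)*225 = -32 + (4*289)*225 = -32 + 1156*225 = -32 + 260100 = 260068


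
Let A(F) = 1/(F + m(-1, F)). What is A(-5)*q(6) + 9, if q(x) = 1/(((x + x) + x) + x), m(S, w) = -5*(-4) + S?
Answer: 3025/336 ≈ 9.0030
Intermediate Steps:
m(S, w) = 20 + S
A(F) = 1/(19 + F) (A(F) = 1/(F + (20 - 1)) = 1/(F + 19) = 1/(19 + F))
q(x) = 1/(4*x) (q(x) = 1/((2*x + x) + x) = 1/(3*x + x) = 1/(4*x))
A(-5)*q(6) + 9 = ((¼)/6)/(19 - 5) + 9 = ((¼)*(⅙))/14 + 9 = (1/14)*(1/24) + 9 = 1/336 + 9 = 3025/336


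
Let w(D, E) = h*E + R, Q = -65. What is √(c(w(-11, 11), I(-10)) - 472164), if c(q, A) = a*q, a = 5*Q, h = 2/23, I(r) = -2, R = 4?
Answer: 3*I*√27847434/23 ≈ 688.31*I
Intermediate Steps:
h = 2/23 (h = 2*(1/23) = 2/23 ≈ 0.086957)
a = -325 (a = 5*(-65) = -325)
w(D, E) = 4 + 2*E/23 (w(D, E) = 2*E/23 + 4 = 4 + 2*E/23)
c(q, A) = -325*q
√(c(w(-11, 11), I(-10)) - 472164) = √(-325*(4 + (2/23)*11) - 472164) = √(-325*(4 + 22/23) - 472164) = √(-325*114/23 - 472164) = √(-37050/23 - 472164) = √(-10896822/23) = 3*I*√27847434/23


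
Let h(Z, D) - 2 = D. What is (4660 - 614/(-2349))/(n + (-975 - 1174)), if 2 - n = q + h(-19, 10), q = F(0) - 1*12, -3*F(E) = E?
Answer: -10946954/5043303 ≈ -2.1706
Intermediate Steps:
F(E) = -E/3
h(Z, D) = 2 + D
q = -12 (q = -⅓*0 - 1*12 = 0 - 12 = -12)
n = 2 (n = 2 - (-12 + (2 + 10)) = 2 - (-12 + 12) = 2 - 1*0 = 2 + 0 = 2)
(4660 - 614/(-2349))/(n + (-975 - 1174)) = (4660 - 614/(-2349))/(2 + (-975 - 1174)) = (4660 - 614*(-1/2349))/(2 - 2149) = (4660 + 614/2349)/(-2147) = (10946954/2349)*(-1/2147) = -10946954/5043303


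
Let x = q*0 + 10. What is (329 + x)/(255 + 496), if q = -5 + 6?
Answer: 339/751 ≈ 0.45140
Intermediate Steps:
q = 1
x = 10 (x = 1*0 + 10 = 0 + 10 = 10)
(329 + x)/(255 + 496) = (329 + 10)/(255 + 496) = 339/751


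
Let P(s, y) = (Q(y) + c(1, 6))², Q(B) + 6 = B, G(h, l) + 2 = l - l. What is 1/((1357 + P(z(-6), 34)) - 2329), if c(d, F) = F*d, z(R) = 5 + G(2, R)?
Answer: 1/184 ≈ 0.0054348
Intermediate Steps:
G(h, l) = -2 (G(h, l) = -2 + (l - l) = -2 + 0 = -2)
Q(B) = -6 + B
z(R) = 3 (z(R) = 5 - 2 = 3)
P(s, y) = y² (P(s, y) = ((-6 + y) + 6*1)² = ((-6 + y) + 6)² = y²)
1/((1357 + P(z(-6), 34)) - 2329) = 1/((1357 + 34²) - 2329) = 1/((1357 + 1156) - 2329) = 1/(2513 - 2329) = 1/184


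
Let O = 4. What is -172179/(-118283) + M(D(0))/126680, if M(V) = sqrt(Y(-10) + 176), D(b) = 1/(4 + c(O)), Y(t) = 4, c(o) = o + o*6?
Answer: 172179/118283 + 3*sqrt(5)/63340 ≈ 1.4558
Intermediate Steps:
c(o) = 7*o (c(o) = o + 6*o = 7*o)
D(b) = 1/32 (D(b) = 1/(4 + 7*4) = 1/(4 + 28) = 1/32)
M(V) = 6*sqrt(5) (M(V) = sqrt(4 + 176) = sqrt(180) = 6*sqrt(5))
-172179/(-118283) + M(D(0))/126680 = -172179/(-118283) + (6*sqrt(5))/126680 = -172179*(-1/118283) + (6*sqrt(5))*(1/126680) = 172179/118283 + 3*sqrt(5)/63340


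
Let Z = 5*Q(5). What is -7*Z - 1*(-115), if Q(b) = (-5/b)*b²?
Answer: 990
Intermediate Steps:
Q(b) = -5*b
Z = -125 (Z = 5*(-5*5) = 5*(-25) = -125)
-7*Z - 1*(-115) = -7*(-125) - 1*(-115) = 875 + 115 = 990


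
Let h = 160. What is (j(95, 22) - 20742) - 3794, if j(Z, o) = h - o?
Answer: -24398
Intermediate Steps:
j(Z, o) = 160 - o
(j(95, 22) - 20742) - 3794 = ((160 - 1*22) - 20742) - 3794 = ((160 - 22) - 20742) - 3794 = (138 - 20742) - 3794 = -20604 - 3794 = -24398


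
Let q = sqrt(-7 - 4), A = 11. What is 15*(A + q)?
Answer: 165 + 15*I*sqrt(11) ≈ 165.0 + 49.749*I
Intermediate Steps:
q = I*sqrt(11) (q = sqrt(-11) = I*sqrt(11) ≈ 3.3166*I)
15*(A + q) = 15*(11 + I*sqrt(11)) = 165 + 15*I*sqrt(11)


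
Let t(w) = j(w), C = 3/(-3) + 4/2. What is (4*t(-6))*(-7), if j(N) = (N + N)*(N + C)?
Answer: -1680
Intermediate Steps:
C = 1 (C = 3*(-⅓) + 4*(½) = -1 + 2 = 1)
j(N) = 2*N*(1 + N) (j(N) = (N + N)*(N + 1) = (2*N)*(1 + N) = 2*N*(1 + N))
t(w) = 2*w*(1 + w)
(4*t(-6))*(-7) = (4*(2*(-6)*(1 - 6)))*(-7) = (4*(2*(-6)*(-5)))*(-7) = (4*60)*(-7) = 240*(-7) = -1680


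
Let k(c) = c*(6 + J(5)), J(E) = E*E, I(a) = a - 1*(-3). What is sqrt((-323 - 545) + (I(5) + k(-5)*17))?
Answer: I*sqrt(3495) ≈ 59.119*I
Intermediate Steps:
I(a) = 3 + a (I(a) = a + 3 = 3 + a)
J(E) = E**2
k(c) = 31*c (k(c) = c*(6 + 5**2) = c*(6 + 25) = c*31 = 31*c)
sqrt((-323 - 545) + (I(5) + k(-5)*17)) = sqrt((-323 - 545) + ((3 + 5) + (31*(-5))*17)) = sqrt(-868 + (8 - 155*17)) = sqrt(-868 + (8 - 2635)) = sqrt(-868 - 2627) = sqrt(-3495) = I*sqrt(3495)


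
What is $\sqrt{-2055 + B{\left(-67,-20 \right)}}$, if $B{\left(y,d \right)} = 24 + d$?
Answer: $i \sqrt{2051} \approx 45.288 i$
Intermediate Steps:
$\sqrt{-2055 + B{\left(-67,-20 \right)}} = \sqrt{-2055 + \left(24 - 20\right)} = \sqrt{-2055 + 4} = \sqrt{-2051} = i \sqrt{2051}$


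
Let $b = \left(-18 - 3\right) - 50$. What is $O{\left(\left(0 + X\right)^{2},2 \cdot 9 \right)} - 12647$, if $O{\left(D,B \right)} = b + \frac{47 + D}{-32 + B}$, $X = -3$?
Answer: $-12722$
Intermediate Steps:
$b = -71$ ($b = \left(-18 - 3\right) - 50 = -21 - 50 = -71$)
$O{\left(D,B \right)} = -71 + \frac{47 + D}{-32 + B}$
$O{\left(\left(0 + X\right)^{2},2 \cdot 9 \right)} - 12647 = \frac{2319 + \left(0 - 3\right)^{2} - 71 \cdot 2 \cdot 9}{-32 + 2 \cdot 9} - 12647 = \frac{2319 + \left(-3\right)^{2} - 1278}{-32 + 18} - 12647 = \frac{2319 + 9 - 1278}{-14} - 12647 = \left(- \frac{1}{14}\right) 1050 - 12647 = -75 - 12647 = -12722$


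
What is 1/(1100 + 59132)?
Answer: 1/60232 ≈ 1.6602e-5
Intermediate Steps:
1/(1100 + 59132) = 1/60232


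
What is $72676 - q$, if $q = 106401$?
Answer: $-33725$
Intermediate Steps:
$72676 - q = 72676 - 106401 = -33725$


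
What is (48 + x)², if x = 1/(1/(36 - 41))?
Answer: 1849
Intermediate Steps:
x = -5 (x = 1/(1/(-5)) = 1/(-⅕) = -5)
(48 + x)² = (48 - 5)² = 43² = 1849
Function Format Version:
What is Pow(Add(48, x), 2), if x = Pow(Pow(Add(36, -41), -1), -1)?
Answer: 1849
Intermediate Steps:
x = -5 (x = Pow(Pow(-5, -1), -1) = Pow(Rational(-1, 5), -1) = -5)
Pow(Add(48, x), 2) = Pow(Add(48, -5), 2) = Pow(43, 2) = 1849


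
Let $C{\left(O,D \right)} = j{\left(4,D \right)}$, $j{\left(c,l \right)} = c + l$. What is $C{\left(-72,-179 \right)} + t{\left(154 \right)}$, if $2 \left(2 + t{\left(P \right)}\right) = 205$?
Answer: $- \frac{149}{2} \approx -74.5$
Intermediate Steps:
$C{\left(O,D \right)} = 4 + D$
$t{\left(P \right)} = \frac{201}{2}$ ($t{\left(P \right)} = -2 + \frac{1}{2} \cdot 205 = -2 + \frac{205}{2} = \frac{201}{2}$)
$C{\left(-72,-179 \right)} + t{\left(154 \right)} = \left(4 - 179\right) + \frac{201}{2} = -175 + \frac{201}{2} = - \frac{149}{2}$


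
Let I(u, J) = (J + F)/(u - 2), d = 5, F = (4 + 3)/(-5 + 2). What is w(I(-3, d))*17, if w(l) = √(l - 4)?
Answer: 34*I*√255/15 ≈ 36.196*I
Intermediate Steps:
F = -7/3 (F = 7/(-3) = 7*(-⅓) = -7/3 ≈ -2.3333)
I(u, J) = (-7/3 + J)/(-2 + u) (I(u, J) = (J - 7/3)/(u - 2) = (-7/3 + J)/(-2 + u))
w(l) = √(-4 + l)
w(I(-3, d))*17 = √(-4 + (-7/3 + 5)/(-2 - 3))*17 = √(-4 + (8/3)/(-5))*17 = √(-4 - ⅕*8/3)*17 = √(-4 - 8/15)*17 = √(-68/15)*17 = (2*I*√255/15)*17 = 34*I*√255/15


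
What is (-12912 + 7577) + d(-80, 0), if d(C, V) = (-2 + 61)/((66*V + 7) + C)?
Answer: -389514/73 ≈ -5335.8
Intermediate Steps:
d(C, V) = 59/(7 + C + 66*V) (d(C, V) = 59/((7 + 66*V) + C) = 59/(7 + C + 66*V))
(-12912 + 7577) + d(-80, 0) = (-12912 + 7577) + 59/(7 - 80 + 66*0) = -5335 + 59/(7 - 80 + 0) = -5335 + 59/(-73) = -5335 + 59*(-1/73) = -5335 - 59/73 = -389514/73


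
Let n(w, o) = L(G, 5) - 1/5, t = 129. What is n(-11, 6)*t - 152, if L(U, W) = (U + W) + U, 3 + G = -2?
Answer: -4114/5 ≈ -822.80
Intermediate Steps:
G = -5 (G = -3 - 2 = -5)
L(U, W) = W + 2*U
n(w, o) = -26/5 (n(w, o) = (5 + 2*(-5)) - 1/5 = (5 - 10) - 1*⅕ = -5 - ⅕ = -26/5)
n(-11, 6)*t - 152 = -26/5*129 - 152 = -3354/5 - 152 = -4114/5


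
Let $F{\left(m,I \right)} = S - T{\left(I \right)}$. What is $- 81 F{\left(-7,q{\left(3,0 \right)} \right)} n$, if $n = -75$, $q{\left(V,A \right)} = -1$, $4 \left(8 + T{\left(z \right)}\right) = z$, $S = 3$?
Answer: $\frac{273375}{4} \approx 68344.0$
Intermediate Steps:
$T{\left(z \right)} = -8 + \frac{z}{4}$
$F{\left(m,I \right)} = 11 - \frac{I}{4}$ ($F{\left(m,I \right)} = 3 - \left(-8 + \frac{I}{4}\right) = 11 - \frac{I}{4}$)
$- 81 F{\left(-7,q{\left(3,0 \right)} \right)} n = - 81 \left(11 - - \frac{1}{4}\right) \left(-75\right) = - 81 \left(11 + \frac{1}{4}\right) \left(-75\right) = \left(-81\right) \frac{45}{4} \left(-75\right) = \left(- \frac{3645}{4}\right) \left(-75\right) = \frac{273375}{4}$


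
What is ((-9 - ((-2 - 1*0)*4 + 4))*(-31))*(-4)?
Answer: -620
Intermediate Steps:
((-9 - ((-2 - 1*0)*4 + 4))*(-31))*(-4) = ((-9 - ((-2 + 0)*4 + 4))*(-31))*(-4) = ((-9 - (-2*4 + 4))*(-31))*(-4) = ((-9 - (-8 + 4))*(-31))*(-4) = ((-9 - 1*(-4))*(-31))*(-4) = ((-9 + 4)*(-31))*(-4) = -5*(-31)*(-4) = 155*(-4) = -620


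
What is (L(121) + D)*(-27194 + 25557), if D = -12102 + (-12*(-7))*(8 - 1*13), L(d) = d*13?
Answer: 17923513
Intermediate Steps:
L(d) = 13*d
D = -12522 (D = -12102 + 84*(8 - 13) = -12102 + 84*(-5) = -12102 - 420 = -12522)
(L(121) + D)*(-27194 + 25557) = (13*121 - 12522)*(-27194 + 25557) = (1573 - 12522)*(-1637) = -10949*(-1637) = 17923513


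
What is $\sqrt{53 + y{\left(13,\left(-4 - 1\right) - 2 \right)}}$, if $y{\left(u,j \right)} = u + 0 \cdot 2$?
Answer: $\sqrt{66} \approx 8.124$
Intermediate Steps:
$y{\left(u,j \right)} = u$ ($y{\left(u,j \right)} = u + 0 = u$)
$\sqrt{53 + y{\left(13,\left(-4 - 1\right) - 2 \right)}} = \sqrt{53 + 13} = \sqrt{66}$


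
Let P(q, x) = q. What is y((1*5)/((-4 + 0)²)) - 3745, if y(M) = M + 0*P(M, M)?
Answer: -59915/16 ≈ -3744.7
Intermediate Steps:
y(M) = M (y(M) = M + 0*M = M + 0 = M)
y((1*5)/((-4 + 0)²)) - 3745 = (1*5)/((-4 + 0)²) - 3745 = 5/((-4)²) - 3745 = 5/16 - 3745 = -59915/16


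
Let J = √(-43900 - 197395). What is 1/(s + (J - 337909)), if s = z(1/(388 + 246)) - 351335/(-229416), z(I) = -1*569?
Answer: -17814592308162408/6029832993212062412689 - 52631701056*I*√241295/6029832993212062412689 ≈ -2.9544e-6 - 4.2876e-9*I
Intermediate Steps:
J = I*√241295 (J = √(-241295) = I*√241295 ≈ 491.22*I)
z(I) = -569
s = -130186369/229416 (s = -569 - 351335/(-229416) = -569 - 351335*(-1)/229416 = -569 - 1*(-351335/229416) = -569 + 351335/229416 = -130186369/229416 ≈ -567.47)
1/(s + (J - 337909)) = 1/(-130186369/229416 + (I*√241295 - 337909)) = 1/(-130186369/229416 + (-337909 + I*√241295)) = 1/(-77651917513/229416 + I*√241295)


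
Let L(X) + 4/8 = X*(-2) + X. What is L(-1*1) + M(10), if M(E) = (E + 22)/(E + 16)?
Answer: 45/26 ≈ 1.7308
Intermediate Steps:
M(E) = (22 + E)/(16 + E)
L(X) = -½ - X (L(X) = -½ + (X*(-2) + X) = -½ + (-2*X + X) = -½ - X)
L(-1*1) + M(10) = (-½ - (-1)) + (22 + 10)/(16 + 10) = (-½ - 1*(-1)) + 32/26 = (-½ + 1) + (1/26)*32 = ½ + 16/13 = 45/26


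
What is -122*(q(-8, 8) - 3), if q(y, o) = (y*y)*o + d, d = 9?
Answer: -63196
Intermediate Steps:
q(y, o) = 9 + o*y² (q(y, o) = (y*y)*o + 9 = y²*o + 9 = o*y² + 9 = 9 + o*y²)
-122*(q(-8, 8) - 3) = -122*((9 + 8*(-8)²) - 3) = -122*((9 + 8*64) - 3) = -122*((9 + 512) - 3) = -122*(521 - 3) = -122*518 = -63196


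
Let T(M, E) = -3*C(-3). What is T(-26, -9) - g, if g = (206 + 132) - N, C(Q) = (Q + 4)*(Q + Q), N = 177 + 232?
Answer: 89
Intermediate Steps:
N = 409
C(Q) = 2*Q*(4 + Q) (C(Q) = (4 + Q)*(2*Q) = 2*Q*(4 + Q))
T(M, E) = 18 (T(M, E) = -6*(-3)*(4 - 3) = -6*(-3) = -3*(-6) = 18)
g = -71 (g = (206 + 132) - 1*409 = 338 - 409 = -71)
T(-26, -9) - g = 18 - 1*(-71) = 18 + 71 = 89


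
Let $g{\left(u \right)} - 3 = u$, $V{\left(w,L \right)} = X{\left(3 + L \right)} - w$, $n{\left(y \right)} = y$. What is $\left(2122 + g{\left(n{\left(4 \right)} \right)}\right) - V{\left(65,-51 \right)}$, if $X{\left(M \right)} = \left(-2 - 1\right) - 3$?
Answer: $2200$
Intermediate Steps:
$X{\left(M \right)} = -6$ ($X{\left(M \right)} = -3 - 3 = -6$)
$V{\left(w,L \right)} = -6 - w$
$g{\left(u \right)} = 3 + u$
$\left(2122 + g{\left(n{\left(4 \right)} \right)}\right) - V{\left(65,-51 \right)} = \left(2122 + \left(3 + 4\right)\right) - \left(-6 - 65\right) = \left(2122 + 7\right) - \left(-6 - 65\right) = 2129 - -71 = 2129 + 71 = 2200$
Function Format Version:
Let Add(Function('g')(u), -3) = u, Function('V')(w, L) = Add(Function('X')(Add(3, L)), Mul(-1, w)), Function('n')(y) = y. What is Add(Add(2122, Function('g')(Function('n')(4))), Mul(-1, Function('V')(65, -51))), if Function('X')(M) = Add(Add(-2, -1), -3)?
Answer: 2200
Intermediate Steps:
Function('X')(M) = -6 (Function('X')(M) = Add(-3, -3) = -6)
Function('V')(w, L) = Add(-6, Mul(-1, w))
Function('g')(u) = Add(3, u)
Add(Add(2122, Function('g')(Function('n')(4))), Mul(-1, Function('V')(65, -51))) = Add(Add(2122, Add(3, 4)), Mul(-1, Add(-6, Mul(-1, 65)))) = Add(Add(2122, 7), Mul(-1, Add(-6, -65))) = Add(2129, Mul(-1, -71)) = Add(2129, 71) = 2200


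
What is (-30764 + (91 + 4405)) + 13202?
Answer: -13066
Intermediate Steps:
(-30764 + (91 + 4405)) + 13202 = (-30764 + 4496) + 13202 = -26268 + 13202 = -13066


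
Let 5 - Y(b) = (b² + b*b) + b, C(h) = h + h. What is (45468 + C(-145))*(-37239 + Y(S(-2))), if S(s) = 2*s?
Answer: -1683422636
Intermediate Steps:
C(h) = 2*h
Y(b) = 5 - b - 2*b² (Y(b) = 5 - ((b² + b*b) + b) = 5 - ((b² + b²) + b) = 5 - (2*b² + b) = 5 - (b + 2*b²) = 5 + (-b - 2*b²) = 5 - b - 2*b²)
(45468 + C(-145))*(-37239 + Y(S(-2))) = (45468 + 2*(-145))*(-37239 + (5 - 2*(-2) - 2*(2*(-2))²)) = (45468 - 290)*(-37239 + (5 - 1*(-4) - 2*(-4)²)) = 45178*(-37239 + (5 + 4 - 2*16)) = 45178*(-37239 + (5 + 4 - 32)) = 45178*(-37239 - 23) = 45178*(-37262) = -1683422636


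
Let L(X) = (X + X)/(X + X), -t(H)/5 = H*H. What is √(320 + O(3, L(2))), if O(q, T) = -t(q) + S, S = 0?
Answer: √365 ≈ 19.105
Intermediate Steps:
t(H) = -5*H² (t(H) = -5*H*H = -5*H²)
L(X) = 1 (L(X) = (2*X)/((2*X)) = (2*X)*(1/(2*X)) = 1)
O(q, T) = 5*q² (O(q, T) = -(-5)*q² + 0 = 5*q² + 0 = 5*q²)
√(320 + O(3, L(2))) = √(320 + 5*3²) = √(320 + 5*9) = √(320 + 45) = √365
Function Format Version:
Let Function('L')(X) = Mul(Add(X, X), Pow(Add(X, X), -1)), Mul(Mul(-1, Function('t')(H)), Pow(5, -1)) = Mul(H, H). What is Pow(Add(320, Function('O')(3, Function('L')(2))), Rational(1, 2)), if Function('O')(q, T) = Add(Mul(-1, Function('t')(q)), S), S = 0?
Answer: Pow(365, Rational(1, 2)) ≈ 19.105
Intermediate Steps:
Function('t')(H) = Mul(-5, Pow(H, 2)) (Function('t')(H) = Mul(-5, Mul(H, H)) = Mul(-5, Pow(H, 2)))
Function('L')(X) = 1 (Function('L')(X) = Mul(Mul(2, X), Pow(Mul(2, X), -1)) = Mul(Mul(2, X), Mul(Rational(1, 2), Pow(X, -1))) = 1)
Function('O')(q, T) = Mul(5, Pow(q, 2)) (Function('O')(q, T) = Add(Mul(-1, Mul(-5, Pow(q, 2))), 0) = Add(Mul(5, Pow(q, 2)), 0) = Mul(5, Pow(q, 2)))
Pow(Add(320, Function('O')(3, Function('L')(2))), Rational(1, 2)) = Pow(Add(320, Mul(5, Pow(3, 2))), Rational(1, 2)) = Pow(Add(320, Mul(5, 9)), Rational(1, 2)) = Pow(Add(320, 45), Rational(1, 2)) = Pow(365, Rational(1, 2))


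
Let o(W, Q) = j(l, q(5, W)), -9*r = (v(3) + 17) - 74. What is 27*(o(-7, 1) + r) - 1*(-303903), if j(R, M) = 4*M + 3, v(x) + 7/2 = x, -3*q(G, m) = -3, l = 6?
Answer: 608529/2 ≈ 3.0426e+5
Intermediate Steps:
q(G, m) = 1 (q(G, m) = -⅓*(-3) = 1)
v(x) = -7/2 + x
r = 115/18 (r = -(((-7/2 + 3) + 17) - 74)/9 = -((-½ + 17) - 74)/9 = -(33/2 - 74)/9 = -⅑*(-115/2) = 115/18 ≈ 6.3889)
j(R, M) = 3 + 4*M
o(W, Q) = 7 (o(W, Q) = 3 + 4*1 = 3 + 4 = 7)
27*(o(-7, 1) + r) - 1*(-303903) = 27*(7 + 115/18) - 1*(-303903) = 27*(241/18) + 303903 = 723/2 + 303903 = 608529/2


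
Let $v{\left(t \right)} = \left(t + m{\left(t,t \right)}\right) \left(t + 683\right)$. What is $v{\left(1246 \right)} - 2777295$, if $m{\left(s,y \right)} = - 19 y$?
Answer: $-46040907$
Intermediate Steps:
$v{\left(t \right)} = - 18 t \left(683 + t\right)$ ($v{\left(t \right)} = \left(t - 19 t\right) \left(t + 683\right) = - 18 t \left(683 + t\right)$)
$v{\left(1246 \right)} - 2777295 = 18 \cdot 1246 \left(-683 - 1246\right) - 2777295 = 18 \cdot 1246 \left(-1929\right) - 2777295 = -43263612 - 2777295 = -46040907$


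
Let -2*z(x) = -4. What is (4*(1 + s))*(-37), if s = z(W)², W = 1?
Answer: -740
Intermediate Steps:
z(x) = 2 (z(x) = -½*(-4) = 2)
s = 4 (s = 2² = 4)
(4*(1 + s))*(-37) = (4*(1 + 4))*(-37) = (4*5)*(-37) = 20*(-37) = -740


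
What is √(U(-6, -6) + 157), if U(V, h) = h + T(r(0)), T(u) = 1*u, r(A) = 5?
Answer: 2*√39 ≈ 12.490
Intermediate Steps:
T(u) = u
U(V, h) = 5 + h (U(V, h) = h + 5 = 5 + h)
√(U(-6, -6) + 157) = √((5 - 6) + 157) = √(-1 + 157) = √156 = 2*√39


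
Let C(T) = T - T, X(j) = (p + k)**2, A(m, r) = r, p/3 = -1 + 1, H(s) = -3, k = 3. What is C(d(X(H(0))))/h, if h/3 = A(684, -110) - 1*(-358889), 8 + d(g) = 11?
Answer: 0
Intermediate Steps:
p = 0 (p = 3*(-1 + 1) = 3*0 = 0)
X(j) = 9 (X(j) = (0 + 3)**2 = 3**2 = 9)
d(g) = 3 (d(g) = -8 + 11 = 3)
C(T) = 0
h = 1076337 (h = 3*(-110 - 1*(-358889)) = 3*(-110 + 358889) = 3*358779 = 1076337)
C(d(X(H(0))))/h = 0/1076337 = 0*(1/1076337) = 0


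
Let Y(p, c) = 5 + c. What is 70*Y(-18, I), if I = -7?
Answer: -140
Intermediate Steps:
70*Y(-18, I) = 70*(5 - 7) = 70*(-2) = -140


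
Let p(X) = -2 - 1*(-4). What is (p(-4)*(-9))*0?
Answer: 0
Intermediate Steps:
p(X) = 2 (p(X) = -2 + 4 = 2)
(p(-4)*(-9))*0 = (2*(-9))*0 = -18*0 = 0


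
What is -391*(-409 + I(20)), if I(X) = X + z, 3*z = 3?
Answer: 151708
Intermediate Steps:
z = 1 (z = (1/3)*3 = 1)
I(X) = 1 + X (I(X) = X + 1 = 1 + X)
-391*(-409 + I(20)) = -391*(-409 + (1 + 20)) = -391*(-409 + 21) = -391*(-388) = 151708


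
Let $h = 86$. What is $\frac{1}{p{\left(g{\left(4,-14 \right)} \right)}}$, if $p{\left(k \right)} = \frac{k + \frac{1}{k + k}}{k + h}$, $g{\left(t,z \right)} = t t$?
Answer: $\frac{1088}{171} \approx 6.3626$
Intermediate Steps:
$g{\left(t,z \right)} = t^{2}$
$p{\left(k \right)} = \frac{k + \frac{1}{2 k}}{86 + k}$ ($p{\left(k \right)} = \frac{k + \frac{1}{k + k}}{k + 86} = \frac{k + \frac{1}{2 k}}{86 + k}$)
$\frac{1}{p{\left(g{\left(4,-14 \right)} \right)}} = \frac{1}{\frac{1}{4^{2}} \frac{1}{86 + 4^{2}} \left(\frac{1}{2} + \left(4^{2}\right)^{2}\right)} = \frac{1}{\frac{1}{16} \frac{1}{86 + 16} \left(\frac{1}{2} + 16^{2}\right)} = \frac{1}{\frac{1}{16} \cdot \frac{1}{102} \left(\frac{1}{2} + 256\right)} = \frac{1}{\frac{1}{16} \cdot \frac{1}{102} \cdot \frac{513}{2}} = \frac{1}{\frac{171}{1088}} = \frac{1088}{171}$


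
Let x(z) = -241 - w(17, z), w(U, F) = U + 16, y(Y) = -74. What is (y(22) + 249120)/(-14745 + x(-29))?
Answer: -249046/15019 ≈ -16.582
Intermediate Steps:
w(U, F) = 16 + U
x(z) = -274 (x(z) = -241 - (16 + 17) = -241 - 1*33 = -241 - 33 = -274)
(y(22) + 249120)/(-14745 + x(-29)) = (-74 + 249120)/(-14745 - 274) = 249046/(-15019) = 249046*(-1/15019) = -249046/15019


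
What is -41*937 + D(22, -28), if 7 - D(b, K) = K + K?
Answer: -38354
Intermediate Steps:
D(b, K) = 7 - 2*K (D(b, K) = 7 - (K + K) = 7 - 2*K)
-41*937 + D(22, -28) = -41*937 + (7 - 2*(-28)) = -38417 + (7 + 56) = -38417 + 63 = -38354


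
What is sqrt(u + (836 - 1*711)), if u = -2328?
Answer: I*sqrt(2203) ≈ 46.936*I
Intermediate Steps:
sqrt(u + (836 - 1*711)) = sqrt(-2328 + (836 - 1*711)) = sqrt(-2328 + (836 - 711)) = sqrt(-2328 + 125) = sqrt(-2203) = I*sqrt(2203)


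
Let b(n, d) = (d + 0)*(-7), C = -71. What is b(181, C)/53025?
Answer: 71/7575 ≈ 0.0093729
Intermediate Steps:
b(n, d) = -7*d (b(n, d) = d*(-7) = -7*d)
b(181, C)/53025 = -7*(-71)/53025 = 497*(1/53025) = 71/7575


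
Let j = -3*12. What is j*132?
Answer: -4752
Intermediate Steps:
j = -36
j*132 = -36*132 = -4752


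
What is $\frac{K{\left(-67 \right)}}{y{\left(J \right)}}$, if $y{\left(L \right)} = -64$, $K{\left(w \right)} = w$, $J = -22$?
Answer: $\frac{67}{64} \approx 1.0469$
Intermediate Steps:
$\frac{K{\left(-67 \right)}}{y{\left(J \right)}} = - \frac{67}{-64} = \left(-67\right) \left(- \frac{1}{64}\right) = \frac{67}{64}$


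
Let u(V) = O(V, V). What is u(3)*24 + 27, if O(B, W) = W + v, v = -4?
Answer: 3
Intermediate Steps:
O(B, W) = -4 + W (O(B, W) = W - 4 = -4 + W)
u(V) = -4 + V
u(3)*24 + 27 = (-4 + 3)*24 + 27 = -1*24 + 27 = -24 + 27 = 3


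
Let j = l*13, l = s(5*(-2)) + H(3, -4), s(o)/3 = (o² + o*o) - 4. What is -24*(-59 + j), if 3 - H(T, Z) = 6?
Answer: -181104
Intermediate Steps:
H(T, Z) = -3 (H(T, Z) = 3 - 1*6 = 3 - 6 = -3)
s(o) = -12 + 6*o² (s(o) = 3*((o² + o*o) - 4) = 3*((o² + o²) - 4) = 3*(2*o² - 4) = 3*(-4 + 2*o²) = -12 + 6*o²)
l = 585 (l = (-12 + 6*(5*(-2))²) - 3 = (-12 + 6*(-10)²) - 3 = (-12 + 6*100) - 3 = (-12 + 600) - 3 = 588 - 3 = 585)
j = 7605 (j = 585*13 = 7605)
-24*(-59 + j) = -24*(-59 + 7605) = -24*7546 = -181104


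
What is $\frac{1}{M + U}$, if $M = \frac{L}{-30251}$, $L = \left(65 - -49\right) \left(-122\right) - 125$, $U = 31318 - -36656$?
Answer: $\frac{30251}{2056295507} \approx 1.4711 \cdot 10^{-5}$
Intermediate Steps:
$U = 67974$ ($U = 31318 + 36656 = 67974$)
$L = -14033$ ($L = \left(65 + 49\right) \left(-122\right) - 125 = 114 \left(-122\right) - 125 = -13908 - 125 = -14033$)
$M = \frac{14033}{30251}$ ($M = - \frac{14033}{-30251} = \left(-14033\right) \left(- \frac{1}{30251}\right) = \frac{14033}{30251} \approx 0.46389$)
$\frac{1}{M + U} = \frac{1}{\frac{14033}{30251} + 67974} = \frac{1}{\frac{2056295507}{30251}} = \frac{30251}{2056295507}$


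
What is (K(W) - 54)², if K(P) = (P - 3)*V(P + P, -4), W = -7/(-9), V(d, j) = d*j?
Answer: 10588516/6561 ≈ 1613.9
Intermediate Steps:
W = 7/9 (W = -7*(-⅑) = 7/9 ≈ 0.77778)
K(P) = -8*P*(-3 + P) (K(P) = (P - 3)*((P + P)*(-4)) = (-3 + P)*((2*P)*(-4)) = (-3 + P)*(-8*P) = -8*P*(-3 + P))
(K(W) - 54)² = (8*(7/9)*(3 - 1*7/9) - 54)² = (8*(7/9)*(3 - 7/9) - 54)² = (8*(7/9)*(20/9) - 54)² = (1120/81 - 54)² = (-3254/81)² = 10588516/6561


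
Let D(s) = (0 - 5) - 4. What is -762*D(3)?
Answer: 6858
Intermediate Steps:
D(s) = -9 (D(s) = -5 - 4 = -9)
-762*D(3) = -762*(-9) = 6858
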